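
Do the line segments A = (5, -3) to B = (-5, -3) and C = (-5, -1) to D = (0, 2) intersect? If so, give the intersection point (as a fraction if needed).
No (intersection of containing lines falls outside at least one segment)

Parametrize and solve: t = 4/3, s = -2/3. At least one of these is outside [0, 1], so the segments do not intersect.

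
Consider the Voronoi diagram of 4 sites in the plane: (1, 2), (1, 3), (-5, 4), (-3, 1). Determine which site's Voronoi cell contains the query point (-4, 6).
Nearest site = (-5, 4)

The Voronoi cell of site s contains exactly those query points closer to s than to any other site. Compute squared distances from q = (-4, 6) to each site:
  (-5 − -4)² + (4 − 6)² = 5
  (-3 − -4)² + (1 − 6)² = 26
  (1 − -4)² + (3 − 6)² = 34
  (1 − -4)² + (2 − 6)² = 41
Minimum is attained by (-5, 4), so q lies in its Voronoi cell.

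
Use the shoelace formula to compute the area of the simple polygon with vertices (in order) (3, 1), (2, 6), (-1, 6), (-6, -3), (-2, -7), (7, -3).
Area = 90

Shoelace formula: Area = (1/2) |Σ_i (x_i · y_{i+1} − x_{i+1} · y_i)| (indices mod n). Compute each cross term:
  (3)(6) − (2)(1) = 16
  (2)(6) − (-1)(6) = 18
  (-1)(-3) − (-6)(6) = 39
  (-6)(-7) − (-2)(-3) = 36
  (-2)(-3) − (7)(-7) = 55
  (7)(1) − (3)(-3) = 16
Sum = 180, so (signed) Area = 180/2 = 90, |Area| = 90.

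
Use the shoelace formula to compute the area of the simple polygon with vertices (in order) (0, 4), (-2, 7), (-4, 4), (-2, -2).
Area = 18

Shoelace formula: Area = (1/2) |Σ_i (x_i · y_{i+1} − x_{i+1} · y_i)| (indices mod n). Compute each cross term:
  (0)(7) − (-2)(4) = 8
  (-2)(4) − (-4)(7) = 20
  (-4)(-2) − (-2)(4) = 16
  (-2)(4) − (0)(-2) = -8
Sum = 36, so (signed) Area = 36/2 = 18, |Area| = 18.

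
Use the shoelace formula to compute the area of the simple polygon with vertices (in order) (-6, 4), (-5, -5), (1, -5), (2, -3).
Area = 77/2

Shoelace formula: Area = (1/2) |Σ_i (x_i · y_{i+1} − x_{i+1} · y_i)| (indices mod n). Compute each cross term:
  (-6)(-5) − (-5)(4) = 50
  (-5)(-5) − (1)(-5) = 30
  (1)(-3) − (2)(-5) = 7
  (2)(4) − (-6)(-3) = -10
Sum = 77, so (signed) Area = 77/2 = 77/2, |Area| = 77/2.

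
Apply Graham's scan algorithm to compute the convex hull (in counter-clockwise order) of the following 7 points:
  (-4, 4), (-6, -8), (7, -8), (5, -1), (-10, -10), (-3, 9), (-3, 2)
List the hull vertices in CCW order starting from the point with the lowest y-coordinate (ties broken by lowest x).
Hull (CCW) = [(-10, -10), (7, -8), (5, -1), (-3, 9)]

Graham scan procedure:
  1. Find the pivot p₀ = point with lowest y (tie → lowest x): (-10, -10).
  2. Sort the remaining points by polar angle around p₀.
  3. Walk through sorted points, maintaining a stack; pop the top while the last three entries make a non-left turn (cross product ≤ 0).
  4. Final stack is the convex hull in CCW order: (-10, -10), (7, -8), (5, -1), (-3, 9).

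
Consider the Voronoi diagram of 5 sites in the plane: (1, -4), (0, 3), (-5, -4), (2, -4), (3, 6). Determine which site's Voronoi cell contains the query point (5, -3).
Nearest site = (2, -4)

The Voronoi cell of site s contains exactly those query points closer to s than to any other site. Compute squared distances from q = (5, -3) to each site:
  (2 − 5)² + (-4 − -3)² = 10
  (1 − 5)² + (-4 − -3)² = 17
  (0 − 5)² + (3 − -3)² = 61
  (3 − 5)² + (6 − -3)² = 85
  (-5 − 5)² + (-4 − -3)² = 101
Minimum is attained by (2, -4), so q lies in its Voronoi cell.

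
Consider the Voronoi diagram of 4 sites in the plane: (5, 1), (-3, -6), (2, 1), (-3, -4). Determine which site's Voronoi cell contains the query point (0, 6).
Nearest site = (2, 1)

The Voronoi cell of site s contains exactly those query points closer to s than to any other site. Compute squared distances from q = (0, 6) to each site:
  (2 − 0)² + (1 − 6)² = 29
  (5 − 0)² + (1 − 6)² = 50
  (-3 − 0)² + (-4 − 6)² = 109
  (-3 − 0)² + (-6 − 6)² = 153
Minimum is attained by (2, 1), so q lies in its Voronoi cell.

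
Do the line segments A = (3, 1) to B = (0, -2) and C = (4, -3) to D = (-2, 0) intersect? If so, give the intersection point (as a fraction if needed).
Yes; intersection at (2/3, -4/3) (t = 7/9 on AB, s = 5/9 on CD)

Parametrize AB as A + t(B − A) = (3 + -3 t, 1 + -3 t) and CD as C + s(D − C) = (4 + -6 s, -3 + 3 s). Solve the linear system for (t, s). Determinant = 27 ≠ 0, so a unique intersection of the containing lines exists. Solution: t = 7/9, s = 5/9 — both in [0, 1], so the segments cross. Intersection point: (2/3, -4/3).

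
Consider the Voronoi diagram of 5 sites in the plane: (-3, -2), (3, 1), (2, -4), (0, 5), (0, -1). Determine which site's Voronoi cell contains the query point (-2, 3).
Nearest site = (0, 5)

The Voronoi cell of site s contains exactly those query points closer to s than to any other site. Compute squared distances from q = (-2, 3) to each site:
  (0 − -2)² + (5 − 3)² = 8
  (0 − -2)² + (-1 − 3)² = 20
  (-3 − -2)² + (-2 − 3)² = 26
  (3 − -2)² + (1 − 3)² = 29
  (2 − -2)² + (-4 − 3)² = 65
Minimum is attained by (0, 5), so q lies in its Voronoi cell.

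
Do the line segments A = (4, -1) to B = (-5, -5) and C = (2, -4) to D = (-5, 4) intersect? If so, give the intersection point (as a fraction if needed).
Yes; intersection at (67/100, -62/25) (t = 37/100 on AB, s = 19/100 on CD)

Parametrize AB as A + t(B − A) = (4 + -9 t, -1 + -4 t) and CD as C + s(D − C) = (2 + -7 s, -4 + 8 s). Solve the linear system for (t, s). Determinant = 100 ≠ 0, so a unique intersection of the containing lines exists. Solution: t = 37/100, s = 19/100 — both in [0, 1], so the segments cross. Intersection point: (67/100, -62/25).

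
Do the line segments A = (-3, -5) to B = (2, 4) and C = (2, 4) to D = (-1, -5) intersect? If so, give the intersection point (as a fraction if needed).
Yes; intersection at (2, 4) (t = 1 on AB, s = 0 on CD)

Parametrize AB as A + t(B − A) = (-3 + 5 t, -5 + 9 t) and CD as C + s(D − C) = (2 + -3 s, 4 + -9 s). Solve the linear system for (t, s). Determinant = 18 ≠ 0, so a unique intersection of the containing lines exists. Solution: t = 1, s = 0 — both in [0, 1], so the segments cross. Intersection point: (2, 4).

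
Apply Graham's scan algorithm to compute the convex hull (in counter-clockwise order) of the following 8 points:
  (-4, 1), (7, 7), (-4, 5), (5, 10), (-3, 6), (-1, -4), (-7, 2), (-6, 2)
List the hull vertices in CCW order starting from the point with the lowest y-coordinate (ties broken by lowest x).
Hull (CCW) = [(-1, -4), (7, 7), (5, 10), (-3, 6), (-7, 2)]

Graham scan procedure:
  1. Find the pivot p₀ = point with lowest y (tie → lowest x): (-1, -4).
  2. Sort the remaining points by polar angle around p₀.
  3. Walk through sorted points, maintaining a stack; pop the top while the last three entries make a non-left turn (cross product ≤ 0).
  4. Final stack is the convex hull in CCW order: (-1, -4), (7, 7), (5, 10), (-3, 6), (-7, 2).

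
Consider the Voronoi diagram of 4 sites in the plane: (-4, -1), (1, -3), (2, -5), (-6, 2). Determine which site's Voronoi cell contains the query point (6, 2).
Nearest site = (1, -3)

The Voronoi cell of site s contains exactly those query points closer to s than to any other site. Compute squared distances from q = (6, 2) to each site:
  (1 − 6)² + (-3 − 2)² = 50
  (2 − 6)² + (-5 − 2)² = 65
  (-4 − 6)² + (-1 − 2)² = 109
  (-6 − 6)² + (2 − 2)² = 144
Minimum is attained by (1, -3), so q lies in its Voronoi cell.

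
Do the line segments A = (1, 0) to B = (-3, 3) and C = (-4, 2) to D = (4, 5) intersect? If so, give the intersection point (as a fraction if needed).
Yes; intersection at (-22/9, 31/12) (t = 31/36 on AB, s = 7/36 on CD)

Parametrize AB as A + t(B − A) = (1 + -4 t, 0 + 3 t) and CD as C + s(D − C) = (-4 + 8 s, 2 + 3 s). Solve the linear system for (t, s). Determinant = 36 ≠ 0, so a unique intersection of the containing lines exists. Solution: t = 31/36, s = 7/36 — both in [0, 1], so the segments cross. Intersection point: (-22/9, 31/12).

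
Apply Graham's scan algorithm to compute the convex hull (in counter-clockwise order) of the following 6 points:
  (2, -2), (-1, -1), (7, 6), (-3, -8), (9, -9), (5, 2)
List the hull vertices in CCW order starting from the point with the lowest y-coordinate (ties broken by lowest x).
Hull (CCW) = [(9, -9), (7, 6), (-1, -1), (-3, -8)]

Graham scan procedure:
  1. Find the pivot p₀ = point with lowest y (tie → lowest x): (9, -9).
  2. Sort the remaining points by polar angle around p₀.
  3. Walk through sorted points, maintaining a stack; pop the top while the last three entries make a non-left turn (cross product ≤ 0).
  4. Final stack is the convex hull in CCW order: (9, -9), (7, 6), (-1, -1), (-3, -8).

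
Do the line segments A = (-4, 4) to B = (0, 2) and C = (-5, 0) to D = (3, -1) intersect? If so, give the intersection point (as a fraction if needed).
No (intersection of containing lines falls outside at least one segment)

Parametrize and solve: t = 11/4, s = 3/2. At least one of these is outside [0, 1], so the segments do not intersect.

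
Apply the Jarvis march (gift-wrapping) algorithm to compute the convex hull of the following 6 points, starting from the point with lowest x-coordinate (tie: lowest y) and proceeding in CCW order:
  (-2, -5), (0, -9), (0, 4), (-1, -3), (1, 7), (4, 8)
Hull (CCW) = [(-2, -5), (0, -9), (4, 8), (1, 7), (0, 4)]

Jarvis march: at each step, from the current hull vertex p, select the next vertex q as the point such that every other point lies strictly to the left of (or on) the directed line p → q. (Equivalently: for every other point r, the cross product (q − p) × (r − p) ≥ 0.)
Starting point (lowest x, tie lowest y): (-2, -5). Wrap until returning to start. Resulting hull: (-2, -5), (0, -9), (4, 8), (1, 7), (0, 4).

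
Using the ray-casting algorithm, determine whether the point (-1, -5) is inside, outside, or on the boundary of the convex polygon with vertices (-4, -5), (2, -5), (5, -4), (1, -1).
The point (-1, -5) lies on the polygon boundary

Boundary check: the query satisfies the collinearity and bounding-box conditions for some polygon edge, so it lies exactly on the boundary.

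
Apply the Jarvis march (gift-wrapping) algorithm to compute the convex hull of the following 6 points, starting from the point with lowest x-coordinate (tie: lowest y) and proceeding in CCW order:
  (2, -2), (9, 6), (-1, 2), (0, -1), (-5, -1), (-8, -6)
Hull (CCW) = [(-8, -6), (2, -2), (9, 6), (-1, 2), (-5, -1)]

Jarvis march: at each step, from the current hull vertex p, select the next vertex q as the point such that every other point lies strictly to the left of (or on) the directed line p → q. (Equivalently: for every other point r, the cross product (q − p) × (r − p) ≥ 0.)
Starting point (lowest x, tie lowest y): (-8, -6). Wrap until returning to start. Resulting hull: (-8, -6), (2, -2), (9, 6), (-1, 2), (-5, -1).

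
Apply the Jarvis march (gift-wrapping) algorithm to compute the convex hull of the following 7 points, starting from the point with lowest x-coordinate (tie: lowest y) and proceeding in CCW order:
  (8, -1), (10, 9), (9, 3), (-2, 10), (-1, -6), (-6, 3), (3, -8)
Hull (CCW) = [(-6, 3), (-1, -6), (3, -8), (8, -1), (9, 3), (10, 9), (-2, 10)]

Jarvis march: at each step, from the current hull vertex p, select the next vertex q as the point such that every other point lies strictly to the left of (or on) the directed line p → q. (Equivalently: for every other point r, the cross product (q − p) × (r − p) ≥ 0.)
Starting point (lowest x, tie lowest y): (-6, 3). Wrap until returning to start. Resulting hull: (-6, 3), (-1, -6), (3, -8), (8, -1), (9, 3), (10, 9), (-2, 10).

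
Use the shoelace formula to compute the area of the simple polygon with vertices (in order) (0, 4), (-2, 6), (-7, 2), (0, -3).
Area = 67/2

Shoelace formula: Area = (1/2) |Σ_i (x_i · y_{i+1} − x_{i+1} · y_i)| (indices mod n). Compute each cross term:
  (0)(6) − (-2)(4) = 8
  (-2)(2) − (-7)(6) = 38
  (-7)(-3) − (0)(2) = 21
  (0)(4) − (0)(-3) = 0
Sum = 67, so (signed) Area = 67/2 = 67/2, |Area| = 67/2.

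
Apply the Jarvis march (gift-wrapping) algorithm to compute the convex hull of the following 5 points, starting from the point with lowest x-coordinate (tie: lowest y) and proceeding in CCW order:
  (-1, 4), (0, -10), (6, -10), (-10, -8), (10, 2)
Hull (CCW) = [(-10, -8), (0, -10), (6, -10), (10, 2), (-1, 4)]

Jarvis march: at each step, from the current hull vertex p, select the next vertex q as the point such that every other point lies strictly to the left of (or on) the directed line p → q. (Equivalently: for every other point r, the cross product (q − p) × (r − p) ≥ 0.)
Starting point (lowest x, tie lowest y): (-10, -8). Wrap until returning to start. Resulting hull: (-10, -8), (0, -10), (6, -10), (10, 2), (-1, 4).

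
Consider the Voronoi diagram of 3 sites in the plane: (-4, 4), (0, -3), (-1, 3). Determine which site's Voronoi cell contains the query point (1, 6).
Nearest site = (-1, 3)

The Voronoi cell of site s contains exactly those query points closer to s than to any other site. Compute squared distances from q = (1, 6) to each site:
  (-1 − 1)² + (3 − 6)² = 13
  (-4 − 1)² + (4 − 6)² = 29
  (0 − 1)² + (-3 − 6)² = 82
Minimum is attained by (-1, 3), so q lies in its Voronoi cell.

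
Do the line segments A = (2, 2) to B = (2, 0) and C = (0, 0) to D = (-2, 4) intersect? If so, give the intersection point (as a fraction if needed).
No (intersection of containing lines falls outside at least one segment)

Parametrize and solve: t = 3, s = -1. At least one of these is outside [0, 1], so the segments do not intersect.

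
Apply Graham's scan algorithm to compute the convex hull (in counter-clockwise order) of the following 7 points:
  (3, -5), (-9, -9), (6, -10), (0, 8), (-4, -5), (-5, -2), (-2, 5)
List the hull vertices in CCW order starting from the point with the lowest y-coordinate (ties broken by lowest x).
Hull (CCW) = [(6, -10), (0, 8), (-2, 5), (-9, -9)]

Graham scan procedure:
  1. Find the pivot p₀ = point with lowest y (tie → lowest x): (6, -10).
  2. Sort the remaining points by polar angle around p₀.
  3. Walk through sorted points, maintaining a stack; pop the top while the last three entries make a non-left turn (cross product ≤ 0).
  4. Final stack is the convex hull in CCW order: (6, -10), (0, 8), (-2, 5), (-9, -9).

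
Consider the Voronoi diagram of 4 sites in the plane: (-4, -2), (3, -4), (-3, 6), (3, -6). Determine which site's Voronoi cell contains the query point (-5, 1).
Nearest site = (-4, -2)

The Voronoi cell of site s contains exactly those query points closer to s than to any other site. Compute squared distances from q = (-5, 1) to each site:
  (-4 − -5)² + (-2 − 1)² = 10
  (-3 − -5)² + (6 − 1)² = 29
  (3 − -5)² + (-4 − 1)² = 89
  (3 − -5)² + (-6 − 1)² = 113
Minimum is attained by (-4, -2), so q lies in its Voronoi cell.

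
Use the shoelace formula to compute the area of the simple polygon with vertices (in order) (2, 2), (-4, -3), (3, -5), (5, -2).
Area = 32

Shoelace formula: Area = (1/2) |Σ_i (x_i · y_{i+1} − x_{i+1} · y_i)| (indices mod n). Compute each cross term:
  (2)(-3) − (-4)(2) = 2
  (-4)(-5) − (3)(-3) = 29
  (3)(-2) − (5)(-5) = 19
  (5)(2) − (2)(-2) = 14
Sum = 64, so (signed) Area = 64/2 = 32, |Area| = 32.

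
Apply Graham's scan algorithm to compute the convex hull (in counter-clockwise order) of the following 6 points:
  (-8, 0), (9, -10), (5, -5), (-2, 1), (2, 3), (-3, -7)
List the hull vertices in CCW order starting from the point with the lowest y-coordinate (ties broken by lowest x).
Hull (CCW) = [(9, -10), (2, 3), (-8, 0), (-3, -7)]

Graham scan procedure:
  1. Find the pivot p₀ = point with lowest y (tie → lowest x): (9, -10).
  2. Sort the remaining points by polar angle around p₀.
  3. Walk through sorted points, maintaining a stack; pop the top while the last three entries make a non-left turn (cross product ≤ 0).
  4. Final stack is the convex hull in CCW order: (9, -10), (2, 3), (-8, 0), (-3, -7).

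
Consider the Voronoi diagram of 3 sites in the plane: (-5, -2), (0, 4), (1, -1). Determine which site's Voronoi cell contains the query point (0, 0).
Nearest site = (1, -1)

The Voronoi cell of site s contains exactly those query points closer to s than to any other site. Compute squared distances from q = (0, 0) to each site:
  (1 − 0)² + (-1 − 0)² = 2
  (0 − 0)² + (4 − 0)² = 16
  (-5 − 0)² + (-2 − 0)² = 29
Minimum is attained by (1, -1), so q lies in its Voronoi cell.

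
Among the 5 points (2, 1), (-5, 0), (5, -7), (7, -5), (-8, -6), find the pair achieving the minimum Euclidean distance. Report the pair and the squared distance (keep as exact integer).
Pair = ((5, -7), (7, -5)); squared distance = 8

Compute all C(5, 2) = 10 pairwise squared distances (x_i − x_j)² + (y_i − y_j)². The minimum is 8, attained by the pair ((5, -7), (7, -5)).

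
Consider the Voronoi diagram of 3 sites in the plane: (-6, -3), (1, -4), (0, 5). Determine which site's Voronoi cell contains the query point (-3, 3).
Nearest site = (0, 5)

The Voronoi cell of site s contains exactly those query points closer to s than to any other site. Compute squared distances from q = (-3, 3) to each site:
  (0 − -3)² + (5 − 3)² = 13
  (-6 − -3)² + (-3 − 3)² = 45
  (1 − -3)² + (-4 − 3)² = 65
Minimum is attained by (0, 5), so q lies in its Voronoi cell.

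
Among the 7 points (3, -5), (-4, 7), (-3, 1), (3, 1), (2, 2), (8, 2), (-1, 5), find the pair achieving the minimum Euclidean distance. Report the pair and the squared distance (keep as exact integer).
Pair = ((3, 1), (2, 2)); squared distance = 2

Compute all C(7, 2) = 21 pairwise squared distances (x_i − x_j)² + (y_i − y_j)². The minimum is 2, attained by the pair ((3, 1), (2, 2)).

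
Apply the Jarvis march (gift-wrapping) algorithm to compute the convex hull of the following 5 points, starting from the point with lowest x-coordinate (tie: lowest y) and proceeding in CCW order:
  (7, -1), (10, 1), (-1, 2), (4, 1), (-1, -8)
Hull (CCW) = [(-1, -8), (10, 1), (-1, 2)]

Jarvis march: at each step, from the current hull vertex p, select the next vertex q as the point such that every other point lies strictly to the left of (or on) the directed line p → q. (Equivalently: for every other point r, the cross product (q − p) × (r − p) ≥ 0.)
Starting point (lowest x, tie lowest y): (-1, -8). Wrap until returning to start. Resulting hull: (-1, -8), (10, 1), (-1, 2).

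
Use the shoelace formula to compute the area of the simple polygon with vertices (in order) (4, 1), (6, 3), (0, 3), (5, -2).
Area = 11

Shoelace formula: Area = (1/2) |Σ_i (x_i · y_{i+1} − x_{i+1} · y_i)| (indices mod n). Compute each cross term:
  (4)(3) − (6)(1) = 6
  (6)(3) − (0)(3) = 18
  (0)(-2) − (5)(3) = -15
  (5)(1) − (4)(-2) = 13
Sum = 22, so (signed) Area = 22/2 = 11, |Area| = 11.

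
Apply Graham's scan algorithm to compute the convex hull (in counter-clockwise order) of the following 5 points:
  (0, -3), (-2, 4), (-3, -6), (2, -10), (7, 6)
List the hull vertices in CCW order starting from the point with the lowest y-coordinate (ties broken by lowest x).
Hull (CCW) = [(2, -10), (7, 6), (-2, 4), (-3, -6)]

Graham scan procedure:
  1. Find the pivot p₀ = point with lowest y (tie → lowest x): (2, -10).
  2. Sort the remaining points by polar angle around p₀.
  3. Walk through sorted points, maintaining a stack; pop the top while the last three entries make a non-left turn (cross product ≤ 0).
  4. Final stack is the convex hull in CCW order: (2, -10), (7, 6), (-2, 4), (-3, -6).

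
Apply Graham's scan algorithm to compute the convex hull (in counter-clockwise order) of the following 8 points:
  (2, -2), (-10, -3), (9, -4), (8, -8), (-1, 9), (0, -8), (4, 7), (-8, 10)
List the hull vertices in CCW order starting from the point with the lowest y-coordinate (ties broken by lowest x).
Hull (CCW) = [(0, -8), (8, -8), (9, -4), (4, 7), (-1, 9), (-8, 10), (-10, -3)]

Graham scan procedure:
  1. Find the pivot p₀ = point with lowest y (tie → lowest x): (0, -8).
  2. Sort the remaining points by polar angle around p₀.
  3. Walk through sorted points, maintaining a stack; pop the top while the last three entries make a non-left turn (cross product ≤ 0).
  4. Final stack is the convex hull in CCW order: (0, -8), (8, -8), (9, -4), (4, 7), (-1, 9), (-8, 10), (-10, -3).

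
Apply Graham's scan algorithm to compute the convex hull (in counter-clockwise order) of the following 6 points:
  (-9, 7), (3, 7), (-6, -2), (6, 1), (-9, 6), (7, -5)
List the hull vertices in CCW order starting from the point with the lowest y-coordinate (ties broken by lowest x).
Hull (CCW) = [(7, -5), (6, 1), (3, 7), (-9, 7), (-9, 6), (-6, -2)]

Graham scan procedure:
  1. Find the pivot p₀ = point with lowest y (tie → lowest x): (7, -5).
  2. Sort the remaining points by polar angle around p₀.
  3. Walk through sorted points, maintaining a stack; pop the top while the last three entries make a non-left turn (cross product ≤ 0).
  4. Final stack is the convex hull in CCW order: (7, -5), (6, 1), (3, 7), (-9, 7), (-9, 6), (-6, -2).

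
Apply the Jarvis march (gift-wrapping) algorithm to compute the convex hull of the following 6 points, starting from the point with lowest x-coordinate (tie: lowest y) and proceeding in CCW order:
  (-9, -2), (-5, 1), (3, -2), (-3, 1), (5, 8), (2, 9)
Hull (CCW) = [(-9, -2), (3, -2), (5, 8), (2, 9)]

Jarvis march: at each step, from the current hull vertex p, select the next vertex q as the point such that every other point lies strictly to the left of (or on) the directed line p → q. (Equivalently: for every other point r, the cross product (q − p) × (r − p) ≥ 0.)
Starting point (lowest x, tie lowest y): (-9, -2). Wrap until returning to start. Resulting hull: (-9, -2), (3, -2), (5, 8), (2, 9).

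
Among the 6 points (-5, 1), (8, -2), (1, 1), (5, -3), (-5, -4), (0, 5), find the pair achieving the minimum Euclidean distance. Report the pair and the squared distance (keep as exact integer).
Pair = ((8, -2), (5, -3)); squared distance = 10

Compute all C(6, 2) = 15 pairwise squared distances (x_i − x_j)² + (y_i − y_j)². The minimum is 10, attained by the pair ((8, -2), (5, -3)).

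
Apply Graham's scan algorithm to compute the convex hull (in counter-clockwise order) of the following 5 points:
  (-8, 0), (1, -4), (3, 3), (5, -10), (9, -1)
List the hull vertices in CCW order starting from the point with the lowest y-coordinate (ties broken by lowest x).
Hull (CCW) = [(5, -10), (9, -1), (3, 3), (-8, 0)]

Graham scan procedure:
  1. Find the pivot p₀ = point with lowest y (tie → lowest x): (5, -10).
  2. Sort the remaining points by polar angle around p₀.
  3. Walk through sorted points, maintaining a stack; pop the top while the last three entries make a non-left turn (cross product ≤ 0).
  4. Final stack is the convex hull in CCW order: (5, -10), (9, -1), (3, 3), (-8, 0).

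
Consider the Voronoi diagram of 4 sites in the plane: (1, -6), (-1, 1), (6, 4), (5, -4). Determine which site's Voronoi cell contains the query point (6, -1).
Nearest site = (5, -4)

The Voronoi cell of site s contains exactly those query points closer to s than to any other site. Compute squared distances from q = (6, -1) to each site:
  (5 − 6)² + (-4 − -1)² = 10
  (6 − 6)² + (4 − -1)² = 25
  (1 − 6)² + (-6 − -1)² = 50
  (-1 − 6)² + (1 − -1)² = 53
Minimum is attained by (5, -4), so q lies in its Voronoi cell.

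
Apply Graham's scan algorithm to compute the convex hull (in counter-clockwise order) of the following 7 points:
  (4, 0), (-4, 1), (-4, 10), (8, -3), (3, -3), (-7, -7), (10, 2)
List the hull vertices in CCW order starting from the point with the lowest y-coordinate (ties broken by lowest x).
Hull (CCW) = [(-7, -7), (8, -3), (10, 2), (-4, 10)]

Graham scan procedure:
  1. Find the pivot p₀ = point with lowest y (tie → lowest x): (-7, -7).
  2. Sort the remaining points by polar angle around p₀.
  3. Walk through sorted points, maintaining a stack; pop the top while the last three entries make a non-left turn (cross product ≤ 0).
  4. Final stack is the convex hull in CCW order: (-7, -7), (8, -3), (10, 2), (-4, 10).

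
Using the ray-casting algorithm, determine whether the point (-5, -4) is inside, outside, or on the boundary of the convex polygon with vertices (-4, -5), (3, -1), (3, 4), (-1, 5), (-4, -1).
The point (-5, -4) lies strictly outside the polygon

Cast a horizontal ray to the right from the query point and count how many polygon edges it crosses (each edge strictly once or zero times, handled with the usual half-open convention). 
Parity of crossings → even ⇒ outside.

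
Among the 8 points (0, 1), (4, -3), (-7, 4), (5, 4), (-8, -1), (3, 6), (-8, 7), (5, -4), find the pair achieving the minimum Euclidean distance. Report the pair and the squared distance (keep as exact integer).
Pair = ((4, -3), (5, -4)); squared distance = 2

Compute all C(8, 2) = 28 pairwise squared distances (x_i − x_j)² + (y_i − y_j)². The minimum is 2, attained by the pair ((4, -3), (5, -4)).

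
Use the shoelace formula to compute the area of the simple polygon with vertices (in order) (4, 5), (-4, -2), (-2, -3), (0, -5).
Area = 25

Shoelace formula: Area = (1/2) |Σ_i (x_i · y_{i+1} − x_{i+1} · y_i)| (indices mod n). Compute each cross term:
  (4)(-2) − (-4)(5) = 12
  (-4)(-3) − (-2)(-2) = 8
  (-2)(-5) − (0)(-3) = 10
  (0)(5) − (4)(-5) = 20
Sum = 50, so (signed) Area = 50/2 = 25, |Area| = 25.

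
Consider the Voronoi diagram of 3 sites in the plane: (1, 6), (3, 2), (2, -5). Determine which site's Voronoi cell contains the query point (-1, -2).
Nearest site = (2, -5)

The Voronoi cell of site s contains exactly those query points closer to s than to any other site. Compute squared distances from q = (-1, -2) to each site:
  (2 − -1)² + (-5 − -2)² = 18
  (3 − -1)² + (2 − -2)² = 32
  (1 − -1)² + (6 − -2)² = 68
Minimum is attained by (2, -5), so q lies in its Voronoi cell.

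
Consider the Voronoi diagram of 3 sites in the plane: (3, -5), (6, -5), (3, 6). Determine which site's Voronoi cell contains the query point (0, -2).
Nearest site = (3, -5)

The Voronoi cell of site s contains exactly those query points closer to s than to any other site. Compute squared distances from q = (0, -2) to each site:
  (3 − 0)² + (-5 − -2)² = 18
  (6 − 0)² + (-5 − -2)² = 45
  (3 − 0)² + (6 − -2)² = 73
Minimum is attained by (3, -5), so q lies in its Voronoi cell.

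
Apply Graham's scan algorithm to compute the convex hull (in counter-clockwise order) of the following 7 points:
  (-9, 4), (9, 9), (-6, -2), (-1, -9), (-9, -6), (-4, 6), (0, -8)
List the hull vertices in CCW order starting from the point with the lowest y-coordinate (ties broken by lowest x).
Hull (CCW) = [(-1, -9), (0, -8), (9, 9), (-4, 6), (-9, 4), (-9, -6)]

Graham scan procedure:
  1. Find the pivot p₀ = point with lowest y (tie → lowest x): (-1, -9).
  2. Sort the remaining points by polar angle around p₀.
  3. Walk through sorted points, maintaining a stack; pop the top while the last three entries make a non-left turn (cross product ≤ 0).
  4. Final stack is the convex hull in CCW order: (-1, -9), (0, -8), (9, 9), (-4, 6), (-9, 4), (-9, -6).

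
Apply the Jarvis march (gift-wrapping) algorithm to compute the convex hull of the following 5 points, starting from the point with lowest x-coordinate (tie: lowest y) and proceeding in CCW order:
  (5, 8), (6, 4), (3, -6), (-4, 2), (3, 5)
Hull (CCW) = [(-4, 2), (3, -6), (6, 4), (5, 8)]

Jarvis march: at each step, from the current hull vertex p, select the next vertex q as the point such that every other point lies strictly to the left of (or on) the directed line p → q. (Equivalently: for every other point r, the cross product (q − p) × (r − p) ≥ 0.)
Starting point (lowest x, tie lowest y): (-4, 2). Wrap until returning to start. Resulting hull: (-4, 2), (3, -6), (6, 4), (5, 8).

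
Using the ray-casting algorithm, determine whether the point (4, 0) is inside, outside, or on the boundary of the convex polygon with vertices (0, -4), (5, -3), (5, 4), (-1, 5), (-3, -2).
The point (4, 0) lies strictly inside the polygon

Cast a horizontal ray to the right from the query point and count how many polygon edges it crosses (each edge strictly once or zero times, handled with the usual half-open convention). 
Parity of crossings → odd ⇒ inside.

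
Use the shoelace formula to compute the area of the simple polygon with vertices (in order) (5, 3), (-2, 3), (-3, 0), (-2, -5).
Area = 32

Shoelace formula: Area = (1/2) |Σ_i (x_i · y_{i+1} − x_{i+1} · y_i)| (indices mod n). Compute each cross term:
  (5)(3) − (-2)(3) = 21
  (-2)(0) − (-3)(3) = 9
  (-3)(-5) − (-2)(0) = 15
  (-2)(3) − (5)(-5) = 19
Sum = 64, so (signed) Area = 64/2 = 32, |Area| = 32.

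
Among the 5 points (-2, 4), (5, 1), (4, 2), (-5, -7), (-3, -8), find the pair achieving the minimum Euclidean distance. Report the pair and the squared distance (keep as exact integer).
Pair = ((5, 1), (4, 2)); squared distance = 2

Compute all C(5, 2) = 10 pairwise squared distances (x_i − x_j)² + (y_i − y_j)². The minimum is 2, attained by the pair ((5, 1), (4, 2)).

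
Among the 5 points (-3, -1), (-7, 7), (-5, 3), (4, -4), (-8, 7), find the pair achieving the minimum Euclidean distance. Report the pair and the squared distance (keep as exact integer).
Pair = ((-7, 7), (-8, 7)); squared distance = 1

Compute all C(5, 2) = 10 pairwise squared distances (x_i − x_j)² + (y_i − y_j)². The minimum is 1, attained by the pair ((-7, 7), (-8, 7)).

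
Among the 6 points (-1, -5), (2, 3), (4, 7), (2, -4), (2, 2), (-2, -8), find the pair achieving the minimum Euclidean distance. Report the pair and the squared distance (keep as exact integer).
Pair = ((2, 3), (2, 2)); squared distance = 1

Compute all C(6, 2) = 15 pairwise squared distances (x_i − x_j)² + (y_i − y_j)². The minimum is 1, attained by the pair ((2, 3), (2, 2)).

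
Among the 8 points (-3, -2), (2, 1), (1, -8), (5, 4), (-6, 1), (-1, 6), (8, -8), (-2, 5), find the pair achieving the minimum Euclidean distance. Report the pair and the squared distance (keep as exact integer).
Pair = ((-1, 6), (-2, 5)); squared distance = 2

Compute all C(8, 2) = 28 pairwise squared distances (x_i − x_j)² + (y_i − y_j)². The minimum is 2, attained by the pair ((-1, 6), (-2, 5)).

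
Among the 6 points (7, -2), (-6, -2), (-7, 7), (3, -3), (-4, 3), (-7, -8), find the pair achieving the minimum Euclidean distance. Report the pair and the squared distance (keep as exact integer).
Pair = ((7, -2), (3, -3)); squared distance = 17

Compute all C(6, 2) = 15 pairwise squared distances (x_i − x_j)² + (y_i − y_j)². The minimum is 17, attained by the pair ((7, -2), (3, -3)).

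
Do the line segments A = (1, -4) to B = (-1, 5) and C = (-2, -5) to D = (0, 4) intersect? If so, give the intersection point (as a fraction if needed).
Yes; intersection at (-7/18, 9/4) (t = 25/36 on AB, s = 29/36 on CD)

Parametrize AB as A + t(B − A) = (1 + -2 t, -4 + 9 t) and CD as C + s(D − C) = (-2 + 2 s, -5 + 9 s). Solve the linear system for (t, s). Determinant = 36 ≠ 0, so a unique intersection of the containing lines exists. Solution: t = 25/36, s = 29/36 — both in [0, 1], so the segments cross. Intersection point: (-7/18, 9/4).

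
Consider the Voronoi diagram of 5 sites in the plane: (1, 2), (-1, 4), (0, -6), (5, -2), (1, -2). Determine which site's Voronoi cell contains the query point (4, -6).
Nearest site = (0, -6)

The Voronoi cell of site s contains exactly those query points closer to s than to any other site. Compute squared distances from q = (4, -6) to each site:
  (0 − 4)² + (-6 − -6)² = 16
  (5 − 4)² + (-2 − -6)² = 17
  (1 − 4)² + (-2 − -6)² = 25
  (1 − 4)² + (2 − -6)² = 73
  (-1 − 4)² + (4 − -6)² = 125
Minimum is attained by (0, -6), so q lies in its Voronoi cell.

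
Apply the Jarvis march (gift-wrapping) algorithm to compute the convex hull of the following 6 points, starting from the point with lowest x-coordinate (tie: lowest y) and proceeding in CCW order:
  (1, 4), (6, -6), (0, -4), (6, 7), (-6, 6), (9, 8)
Hull (CCW) = [(-6, 6), (0, -4), (6, -6), (9, 8)]

Jarvis march: at each step, from the current hull vertex p, select the next vertex q as the point such that every other point lies strictly to the left of (or on) the directed line p → q. (Equivalently: for every other point r, the cross product (q − p) × (r − p) ≥ 0.)
Starting point (lowest x, tie lowest y): (-6, 6). Wrap until returning to start. Resulting hull: (-6, 6), (0, -4), (6, -6), (9, 8).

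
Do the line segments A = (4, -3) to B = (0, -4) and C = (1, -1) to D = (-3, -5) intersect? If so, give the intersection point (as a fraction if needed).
No (intersection of containing lines falls outside at least one segment)

Parametrize and solve: t = 5/3, s = 11/12. At least one of these is outside [0, 1], so the segments do not intersect.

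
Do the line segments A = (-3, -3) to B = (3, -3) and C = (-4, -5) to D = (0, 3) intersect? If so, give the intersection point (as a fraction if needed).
Yes; intersection at (-3, -3) (t = 0 on AB, s = 1/4 on CD)

Parametrize AB as A + t(B − A) = (-3 + 6 t, -3 + 0 t) and CD as C + s(D − C) = (-4 + 4 s, -5 + 8 s). Solve the linear system for (t, s). Determinant = -48 ≠ 0, so a unique intersection of the containing lines exists. Solution: t = 0, s = 1/4 — both in [0, 1], so the segments cross. Intersection point: (-3, -3).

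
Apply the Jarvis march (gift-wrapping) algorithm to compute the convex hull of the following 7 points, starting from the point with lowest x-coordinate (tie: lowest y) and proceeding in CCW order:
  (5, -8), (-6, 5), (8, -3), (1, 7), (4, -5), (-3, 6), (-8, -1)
Hull (CCW) = [(-8, -1), (5, -8), (8, -3), (1, 7), (-3, 6), (-6, 5)]

Jarvis march: at each step, from the current hull vertex p, select the next vertex q as the point such that every other point lies strictly to the left of (or on) the directed line p → q. (Equivalently: for every other point r, the cross product (q − p) × (r − p) ≥ 0.)
Starting point (lowest x, tie lowest y): (-8, -1). Wrap until returning to start. Resulting hull: (-8, -1), (5, -8), (8, -3), (1, 7), (-3, 6), (-6, 5).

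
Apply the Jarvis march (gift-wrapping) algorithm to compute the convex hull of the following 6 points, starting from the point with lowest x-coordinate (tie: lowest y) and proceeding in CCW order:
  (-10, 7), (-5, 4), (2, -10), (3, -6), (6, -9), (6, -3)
Hull (CCW) = [(-10, 7), (2, -10), (6, -9), (6, -3), (-5, 4)]

Jarvis march: at each step, from the current hull vertex p, select the next vertex q as the point such that every other point lies strictly to the left of (or on) the directed line p → q. (Equivalently: for every other point r, the cross product (q − p) × (r − p) ≥ 0.)
Starting point (lowest x, tie lowest y): (-10, 7). Wrap until returning to start. Resulting hull: (-10, 7), (2, -10), (6, -9), (6, -3), (-5, 4).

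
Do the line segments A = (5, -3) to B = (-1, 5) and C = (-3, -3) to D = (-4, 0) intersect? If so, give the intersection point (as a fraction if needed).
No (intersection of containing lines falls outside at least one segment)

Parametrize and solve: t = 12/5, s = 32/5. At least one of these is outside [0, 1], so the segments do not intersect.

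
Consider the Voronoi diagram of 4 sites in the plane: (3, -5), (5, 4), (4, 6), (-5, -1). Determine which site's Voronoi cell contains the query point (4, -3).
Nearest site = (3, -5)

The Voronoi cell of site s contains exactly those query points closer to s than to any other site. Compute squared distances from q = (4, -3) to each site:
  (3 − 4)² + (-5 − -3)² = 5
  (5 − 4)² + (4 − -3)² = 50
  (4 − 4)² + (6 − -3)² = 81
  (-5 − 4)² + (-1 − -3)² = 85
Minimum is attained by (3, -5), so q lies in its Voronoi cell.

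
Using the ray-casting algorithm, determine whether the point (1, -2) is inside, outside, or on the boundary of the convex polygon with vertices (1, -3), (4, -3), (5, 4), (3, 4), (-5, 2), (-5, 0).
The point (1, -2) lies strictly inside the polygon

Cast a horizontal ray to the right from the query point and count how many polygon edges it crosses (each edge strictly once or zero times, handled with the usual half-open convention). 
Parity of crossings → odd ⇒ inside.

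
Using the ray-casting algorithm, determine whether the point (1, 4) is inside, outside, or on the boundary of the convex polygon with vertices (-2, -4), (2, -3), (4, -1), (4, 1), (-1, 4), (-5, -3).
The point (1, 4) lies strictly outside the polygon

Cast a horizontal ray to the right from the query point and count how many polygon edges it crosses (each edge strictly once or zero times, handled with the usual half-open convention). 
Parity of crossings → even ⇒ outside.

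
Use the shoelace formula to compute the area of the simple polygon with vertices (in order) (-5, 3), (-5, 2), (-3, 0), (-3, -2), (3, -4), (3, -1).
Area = 24

Shoelace formula: Area = (1/2) |Σ_i (x_i · y_{i+1} − x_{i+1} · y_i)| (indices mod n). Compute each cross term:
  (-5)(2) − (-5)(3) = 5
  (-5)(0) − (-3)(2) = 6
  (-3)(-2) − (-3)(0) = 6
  (-3)(-4) − (3)(-2) = 18
  (3)(-1) − (3)(-4) = 9
  (3)(3) − (-5)(-1) = 4
Sum = 48, so (signed) Area = 48/2 = 24, |Area| = 24.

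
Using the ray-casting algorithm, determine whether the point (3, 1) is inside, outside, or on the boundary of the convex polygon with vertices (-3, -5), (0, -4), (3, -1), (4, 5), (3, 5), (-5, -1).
The point (3, 1) lies strictly inside the polygon

Cast a horizontal ray to the right from the query point and count how many polygon edges it crosses (each edge strictly once or zero times, handled with the usual half-open convention). 
Parity of crossings → odd ⇒ inside.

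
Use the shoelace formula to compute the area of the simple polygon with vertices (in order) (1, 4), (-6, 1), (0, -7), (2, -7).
Area = 48

Shoelace formula: Area = (1/2) |Σ_i (x_i · y_{i+1} − x_{i+1} · y_i)| (indices mod n). Compute each cross term:
  (1)(1) − (-6)(4) = 25
  (-6)(-7) − (0)(1) = 42
  (0)(-7) − (2)(-7) = 14
  (2)(4) − (1)(-7) = 15
Sum = 96, so (signed) Area = 96/2 = 48, |Area| = 48.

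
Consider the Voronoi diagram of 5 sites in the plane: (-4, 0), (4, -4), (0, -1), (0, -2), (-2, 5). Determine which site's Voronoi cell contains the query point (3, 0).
Nearest site = (0, -1)

The Voronoi cell of site s contains exactly those query points closer to s than to any other site. Compute squared distances from q = (3, 0) to each site:
  (0 − 3)² + (-1 − 0)² = 10
  (0 − 3)² + (-2 − 0)² = 13
  (4 − 3)² + (-4 − 0)² = 17
  (-4 − 3)² + (0 − 0)² = 49
  (-2 − 3)² + (5 − 0)² = 50
Minimum is attained by (0, -1), so q lies in its Voronoi cell.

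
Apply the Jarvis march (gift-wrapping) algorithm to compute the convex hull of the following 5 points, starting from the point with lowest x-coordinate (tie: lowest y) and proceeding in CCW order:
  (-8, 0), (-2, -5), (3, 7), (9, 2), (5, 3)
Hull (CCW) = [(-8, 0), (-2, -5), (9, 2), (3, 7)]

Jarvis march: at each step, from the current hull vertex p, select the next vertex q as the point such that every other point lies strictly to the left of (or on) the directed line p → q. (Equivalently: for every other point r, the cross product (q − p) × (r − p) ≥ 0.)
Starting point (lowest x, tie lowest y): (-8, 0). Wrap until returning to start. Resulting hull: (-8, 0), (-2, -5), (9, 2), (3, 7).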